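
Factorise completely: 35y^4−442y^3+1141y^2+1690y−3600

(5y+9)(7y−10)(y−5)(y−8)

Testing divisors of the constant over divisors of the leading coefficient, y = 5 is a root, so (y−5) is a factor; dividing leaves 35y^3−267y^2−194y+720.
Then y = −9/5 is a root, so (5y+9) divides it; the quotient is 7y^2−66y+80.
The remaining quadratic factors as (y−8)(7y−10).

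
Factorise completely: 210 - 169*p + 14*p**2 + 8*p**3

Testing divisors of the constant over divisors of the leading coefficient, p = 5/2 is a root, giving the factor (2*p - 5) and quotient 4*p**2 + 17*p - 42.
The remaining quadratic factors as (p + 6)(4*p - 7).

(2*p - 5)*(4*p - 7)*(p + 6)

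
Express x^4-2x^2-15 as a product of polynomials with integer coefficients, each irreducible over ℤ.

(x^2+3)(x^2-5)

Substitute u = x^2 to get a quadratic in u, then factor.
x^2-5 is irreducible over ℤ (5 is not a perfect square).
x^2+3 is irreducible over ℤ (always positive, so no real roots).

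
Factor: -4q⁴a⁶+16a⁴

-4a⁴(q²a+2)(q²a-2)

Factor out 4a⁴ first: what remains is -q⁴a²+4.
Recognize a difference of squares with the parts 2 and q²a.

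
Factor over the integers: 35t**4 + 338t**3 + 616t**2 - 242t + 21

Trying the rational-root candidates, t = 1/5 is a root, giving the factor (5t - 1) and quotient 7t**3 + 69t**2 + 137t - 21.
Next, t = 1/7 is a root, so (7t - 1) divides it; the quotient is t**2 + 10t + 21.
The remaining quadratic factors as (t + 3)(t + 7).

(5t - 1)(7t - 1)(t + 3)(t + 7)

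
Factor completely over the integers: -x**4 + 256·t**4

(4·t + x)·(4·t - x)·(16·t**2 + x**2)

(4·t)⁴ − (x)⁴ = ((4·t)² − (x)²)((4·t)² + (x)²); the first factor splits again, the second (16·t**2 + x**2) is irreducible.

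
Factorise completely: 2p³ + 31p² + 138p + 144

(2p + 3)(p + 6)(p + 8)

Among the possible rational roots, p = -8 is a root, so (p + 8) is a factor; dividing leaves 2p² + 15p + 18.
The remaining quadratic factors as (2p + 3)(p + 6).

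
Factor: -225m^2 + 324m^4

Factor out 9m^2, leaving 36m^2 - 25, which is a difference of two squares.

9m^2(6m + 5)(6m - 5)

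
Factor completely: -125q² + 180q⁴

Factor out 5q², leaving 36q² - 25, which is a difference of two squares.

5q²(6q + 5)(6q - 5)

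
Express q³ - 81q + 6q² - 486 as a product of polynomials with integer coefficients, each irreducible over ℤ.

(q + 6)(q + 9)(q - 9)

By the rational root theorem, q = 9 is a root, giving the factor (q - 9) and quotient q² + 15q + 54.
The remaining quadratic factors as (q + 6)(q + 9).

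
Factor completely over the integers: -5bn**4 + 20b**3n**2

5bn**2(2b + n)(2b - n)

Every term has a factor of 5bn**2. Then 4b**2 - n**2 = (2b)² − (n)².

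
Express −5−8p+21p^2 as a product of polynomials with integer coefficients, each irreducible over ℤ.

(3p+1)(7p−5)

Need a pair with product 21·(−5) = −105 and sum −8: that's −15 and 7.
Split the middle term: 21p^2−15p + 7p−5 = 3p(7p−5) + (7p−5).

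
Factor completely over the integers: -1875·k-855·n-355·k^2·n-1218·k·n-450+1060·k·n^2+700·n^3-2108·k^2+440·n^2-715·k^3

-(11·k-14·n+15)·(13·k+10·n+5)·(5·k+5·n+6)

Group: 11·k·(-65·k^2-115·k·n-103·k-50·n^2-85·n-30) + (-14·n+15)·(-65·k^2-115·k·n-103·k-50·n^2-85·n-30); both groups contain (-65·k^2-115·k·n-103·k-50·n^2-85·n-30), so (11·k-14·n+15) is a factor with cofactor -65·k^2-115·k·n-103·k-50·n^2-85·n-30.
The cofactor groups again: -65·k^2-115·k·n-103·k-50·n^2-85·n-30 = -5·k·(13·k+10·n+5) + (-5·n-6)·(13·k+10·n+5); both groups contain (13·k+10·n+5), giving -(5·k+5·n+6)·(13·k+10·n+5).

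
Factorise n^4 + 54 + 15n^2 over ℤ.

(n^2 + 6)(n^2 + 9)

Substitute u = n^2 to get a quadratic in u, then factor.
n^2 + 9 is irreducible over ℤ (sum of squares).
n^2 + 6 is irreducible over ℤ (always positive, so no real roots).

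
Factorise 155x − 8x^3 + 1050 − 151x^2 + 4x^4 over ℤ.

Trying the rational-root candidates, x = −5/2 is a root, giving the factor (2x + 5) and quotient 2x^3 − 9x^2 − 53x + 210.
Continuing, x = −5 is a root, so (x + 5) divides it; the quotient is 2x^2 − 19x + 42.
The remaining quadratic factors as (2x − 7)(x − 6).

(2x + 5)(2x − 7)(x + 5)(x − 6)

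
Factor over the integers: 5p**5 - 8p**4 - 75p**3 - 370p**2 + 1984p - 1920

(5p - 8)(p - 2)(p - 5)(p**2 + 7p + 24)

Testing divisors of the constant over divisors of the leading coefficient, p = 2 is a root, so (p - 2) is a factor; dividing leaves 5p**4 + 2p**3 - 71p**2 - 512p + 960.
Then p = 5 is a root, so (p - 5) is a factor; dividing leaves 5p**3 + 27p**2 + 64p - 192.
Continuing, p = 8/5 is a root, so (5p - 8) divides it; the quotient is p**2 + 7p + 24.
The quadratic p**2 + 7p + 24 has discriminant -47 < 0 and is irreducible over ℤ.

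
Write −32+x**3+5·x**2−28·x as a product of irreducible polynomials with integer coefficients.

Testing divisors of the constant over divisors of the leading coefficient, x = −8 is a root, so (x+8) divides it; the quotient is x**2−3·x−4.
The remaining quadratic factors as (x−4)(x+1).

(x+1)·(x+8)·(x−4)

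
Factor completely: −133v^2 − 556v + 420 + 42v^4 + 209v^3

Among the possible rational roots, v = −5 is a root, so (v + 5) divides it; the quotient is 42v^3 − v^2 − 128v + 84.
Continuing, v = −2 is a root, so (v + 2) is a factor; dividing leaves 42v^2 − 85v + 42.
The remaining quadratic factors as (7v − 6)(6v − 7).

(6v − 7)(7v − 6)(v + 2)(v + 5)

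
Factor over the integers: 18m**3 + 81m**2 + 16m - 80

(3m + 4)(6m - 5)(m + 4)

By the rational root theorem, m = -4 is a root, so (m + 4) is a factor; dividing leaves 18m**2 + 9m - 20.
The remaining quadratic factors as (3m + 4)(6m - 5).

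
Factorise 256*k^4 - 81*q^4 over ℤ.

Difference of squares twice: with A = 4*k and B = 3*q, A⁴ − B⁴ = (A² − B²)(A² + B²), and A² − B² factors again.

(4*k + 3*q)*(4*k - 3*q)*(16*k^2 + 9*q^2)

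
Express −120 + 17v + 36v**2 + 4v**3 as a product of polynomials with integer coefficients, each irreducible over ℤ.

Testing divisors of the constant over divisors of the leading coefficient, v = −8 is a root, so (v + 8) divides it; the quotient is 4v**2 + 4v − 15.
The remaining quadratic factors as (2v − 3)(2v + 5).

(2v + 5)(2v − 3)(v + 8)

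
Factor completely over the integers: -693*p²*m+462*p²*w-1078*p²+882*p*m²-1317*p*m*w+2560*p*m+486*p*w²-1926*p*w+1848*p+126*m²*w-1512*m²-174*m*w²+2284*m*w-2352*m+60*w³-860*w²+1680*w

Group: 7*p*(-99*p*m+66*p*w-154*p+126*m²-174*m*w+196*m+60*w²-140*w) + (w-12)*(-99*p*m+66*p*w-154*p+126*m²-174*m*w+196*m+60*w²-140*w); both groups contain (-99*p*m+66*p*w-154*p+126*m²-174*m*w+196*m+60*w²-140*w), so (7*p+w-12) is a factor with cofactor -99*p*m+66*p*w-154*p+126*m²-174*m*w+196*m+60*w²-140*w.
The cofactor groups again: -99*p*m+66*p*w-154*p+126*m²-174*m*w+196*m+60*w²-140*w = -9*m*(11*p-14*m+10*w) + (6*w-14)*(11*p-14*m+10*w); both groups contain (11*p-14*m+10*w), giving -(9*m-6*w+14)*(11*p-14*m+10*w).

-(11*p-14*m+10*w)*(7*p+w-12)*(9*m-6*w+14)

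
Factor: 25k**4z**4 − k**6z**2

Every term has a factor of k**4z**2; factoring it out leaves −k**2 + 25z**2.
Recognize a difference of squares with the parts 5z and k.

−k**4z**2(k + 5z)(k − 5z)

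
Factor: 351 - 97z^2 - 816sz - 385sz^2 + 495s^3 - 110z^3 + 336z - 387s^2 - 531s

Group: 11s(45s^2 + 45sz + 18s + 10z^2 - 3z - 27) + (-11z - 13)(45s^2 + 45sz + 18s + 10z^2 - 3z - 27); both groups contain (45s^2 + 45sz + 18s + 10z^2 - 3z - 27), so (11s - 11z - 13) is a factor with cofactor 45s^2 + 45sz + 18s + 10z^2 - 3z - 27.
The cofactor groups again: 45s^2 + 45sz + 18s + 10z^2 - 3z - 27 = 3s(15s + 5z - 9) + (2z + 3)(15s + 5z - 9); both groups contain (15s + 5z - 9), giving (3s + 2z + 3)(15s + 5z - 9).

(11s - 11z - 13)(15s + 5z - 9)(3s + 2z + 3)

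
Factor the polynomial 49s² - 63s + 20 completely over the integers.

Need a pair with product 49·20 = 980 and sum -63: that's -35 and -28.
Split the middle term: 49s² - 35s - 28s + 20 = 7s(7s - 5) - 4(7s - 5).

(7s - 4)(7s - 5)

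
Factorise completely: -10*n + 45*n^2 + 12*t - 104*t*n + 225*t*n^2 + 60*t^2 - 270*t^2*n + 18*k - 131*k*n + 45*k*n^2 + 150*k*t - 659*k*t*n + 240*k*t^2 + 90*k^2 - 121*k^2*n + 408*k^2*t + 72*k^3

Group: k*(72*k^2 + 48*k*t - 121*k*n + 18*k - 54*t*n + 12*t + 45*n^2 - 10*n) + (5*t + 1)*(72*k^2 + 48*k*t - 121*k*n + 18*k - 54*t*n + 12*t + 45*n^2 - 10*n); both groups contain (72*k^2 + 48*k*t - 121*k*n + 18*k - 54*t*n + 12*t + 45*n^2 - 10*n), so (k + 5*t + 1) is a factor with cofactor 72*k^2 + 48*k*t - 121*k*n + 18*k - 54*t*n + 12*t + 45*n^2 - 10*n.
The cofactor groups again: 72*k^2 + 48*k*t - 121*k*n + 18*k - 54*t*n + 12*t + 45*n^2 - 10*n = 8*k*(9*k + 6*t - 5*n) + (-9*n + 2)*(9*k + 6*t - 5*n); both groups contain (9*k + 6*t - 5*n), giving (8*k - 9*n + 2)*(9*k + 6*t - 5*n).

(8*k - 9*n + 2)*(9*k + 6*t - 5*n)*(k + 5*t + 1)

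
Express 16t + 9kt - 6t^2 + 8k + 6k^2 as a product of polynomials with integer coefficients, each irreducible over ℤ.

Group: 6k(k + 2t) + (-3t + 8)(k + 2t); both groups contain (k + 2t).

(6k - 3t + 8)(k + 2t)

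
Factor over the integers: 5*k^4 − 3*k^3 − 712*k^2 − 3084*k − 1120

(5*k + 2)*(k + 5)*(k + 8)*(k − 14)

Among the possible rational roots, k = 14 is a root, so (k − 14) divides it; the quotient is 5*k^3 + 67*k^2 + 226*k + 80.
Next, k = −2/5 is a root, so (5*k + 2) divides it; the quotient is k^2 + 13*k + 40.
The remaining quadratic factors as (k + 5)(k + 8).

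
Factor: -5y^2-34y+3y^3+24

(3y-2)(y+3)(y-4)

Trying the rational-root candidates, y = -3 is a root, so (y+3) divides it; the quotient is 3y^2-14y+8.
The remaining quadratic factors as (3y-2)(y-4).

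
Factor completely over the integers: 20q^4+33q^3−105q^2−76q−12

Among the possible rational roots, q = −3 is a root, giving the factor (q+3) and quotient 20q^3−27q^2−24q−4.
Then q = 2 is a root, so (q−2) is a factor; dividing leaves 20q^2+13q+2.
The remaining quadratic factors as (5q+2)(4q+1).

(4q+1)(5q+2)(q+3)(q−2)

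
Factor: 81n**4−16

(3n+2)(3n−2)(9n**2+4)

(3n)⁴ − (2)⁴ = ((3n)² − (2)²)((3n)² + (2)²); the first factor splits again, the second (9n**2+4) is irreducible.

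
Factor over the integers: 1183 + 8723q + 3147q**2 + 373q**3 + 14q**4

(2q + 13)(7q + 1)(q + 13)(q + 7)

Testing divisors of the constant over divisors of the leading coefficient, q = -7 is a root, so (q + 7) divides it; the quotient is 14q**3 + 275q**2 + 1222q + 169.
Then q = -1/7 is a root, so (7q + 1) is a factor; dividing leaves 2q**2 + 39q + 169.
The remaining quadratic factors as (2q + 13)(q + 13).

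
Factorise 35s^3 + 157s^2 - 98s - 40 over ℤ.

Trying the rational-root candidates, s = -2/7 is a root, so (7s + 2) divides it; the quotient is 5s^2 + 21s - 20.
The remaining quadratic factors as (s + 5)(5s - 4).

(5s - 4)(7s + 2)(s + 5)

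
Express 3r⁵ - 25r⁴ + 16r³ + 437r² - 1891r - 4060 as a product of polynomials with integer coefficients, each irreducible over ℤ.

Among the possible rational roots, r = 7 is a root, giving the factor (r - 7) and quotient 3r⁴ - 4r³ - 12r² + 353r + 580.
Continuing, r = -5/3 is a root, so (3r + 5) is a factor; dividing leaves r³ - 3r² + r + 116.
Next, r = -4 is a root, giving the factor (r + 4) and quotient r² - 7r + 29.
The quadratic r² - 7r + 29 has discriminant -67 < 0 and is irreducible over ℤ.

(3r + 5)(r + 4)(r - 7)(r² - 7r + 29)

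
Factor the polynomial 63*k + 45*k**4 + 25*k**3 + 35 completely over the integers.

Group as (45*k**4 + 63*k) + (25*k**3 + 35) = 9*k*(5*k**3 + 7) + 5*(5*k**3 + 7).
Both groups share the factor (5*k**3 + 7).

(9*k + 5)*(5*k**3 + 7)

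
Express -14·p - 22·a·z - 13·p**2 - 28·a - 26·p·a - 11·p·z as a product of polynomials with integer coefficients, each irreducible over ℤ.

-(13·p + 11·z + 14)·(p + 2·a)

Group: -p·(13·p + 11·z + 14) - 2·a·(13·p + 11·z + 14); both groups contain (13·p + 11·z + 14).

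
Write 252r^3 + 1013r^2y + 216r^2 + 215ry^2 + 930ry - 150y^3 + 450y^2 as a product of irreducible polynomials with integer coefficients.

(4r + 15y)(7r - 2y + 6)(9r + 5y)

Group: 4r(63r^2 + 17ry + 54r - 10y^2 + 30y) + 15y(63r^2 + 17ry + 54r - 10y^2 + 30y); both groups contain (63r^2 + 17ry + 54r - 10y^2 + 30y), so (4r + 15y) is a factor with cofactor 63r^2 + 17ry + 54r - 10y^2 + 30y.
The cofactor groups again: 63r^2 + 17ry + 54r - 10y^2 + 30y = 7r(9r + 5y) + (-2y + 6)(9r + 5y); both groups contain (9r + 5y), giving (7r - 2y + 6)(9r + 5y).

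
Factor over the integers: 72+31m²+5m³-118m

Among the possible rational roots, m = 2 is a root, so (m-2) divides it; the quotient is 5m²+41m-36.
The remaining quadratic factors as (5m-4)(m+9).

(5m-4)(m+9)(m-2)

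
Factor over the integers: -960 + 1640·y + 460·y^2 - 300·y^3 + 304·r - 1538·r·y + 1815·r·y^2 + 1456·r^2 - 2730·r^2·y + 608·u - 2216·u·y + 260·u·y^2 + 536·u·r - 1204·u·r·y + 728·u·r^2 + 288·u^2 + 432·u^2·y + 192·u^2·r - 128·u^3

Group: 4·u·(-32·u^2 - 56·u·r + 140·u·y - 24·u + 210·r·y - 112·r - 75·y^2 - 110·y + 80) + (-13·r + 4·y - 12)·(-32·u^2 - 56·u·r + 140·u·y - 24·u + 210·r·y - 112·r - 75·y^2 - 110·y + 80); both groups contain (-32·u^2 - 56·u·r + 140·u·y - 24·u + 210·r·y - 112·r - 75·y^2 - 110·y + 80), so (4·u - 13·r + 4·y - 12) is a factor with cofactor -32·u^2 - 56·u·r + 140·u·y - 24·u + 210·r·y - 112·r - 75·y^2 - 110·y + 80.
The cofactor groups again: -32·u^2 - 56·u·r + 140·u·y - 24·u + 210·r·y - 112·r - 75·y^2 - 110·y + 80 = -8·u·(4·u - 15·y + 8) + (-14·r + 5·y + 10)·(4·u - 15·y + 8); both groups contain (4·u - 15·y + 8), giving -(8·u + 14·r - 5·y - 10)·(4·u - 15·y + 8).

-(4·u - 13·r + 4·y - 12)·(8·u + 14·r - 5·y - 10)·(4·u - 15·y + 8)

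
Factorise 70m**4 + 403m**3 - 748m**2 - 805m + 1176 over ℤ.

(2m - 3)(5m + 7)(7m - 8)(m + 7)

Testing divisors of the constant over divisors of the leading coefficient, m = 3/2 is a root, so (2m - 3) is a factor; dividing leaves 35m**3 + 254m**2 + 7m - 392.
Then m = -7 is a root, giving the factor (m + 7) and quotient 35m**2 + 9m - 56.
The remaining quadratic factors as (7m - 8)(5m + 7).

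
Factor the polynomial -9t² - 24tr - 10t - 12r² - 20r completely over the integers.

Group: -t(9t + 6r + 10) - 2r(9t + 6r + 10); both groups contain (9t + 6r + 10).

-(t + 2r)(9t + 6r + 10)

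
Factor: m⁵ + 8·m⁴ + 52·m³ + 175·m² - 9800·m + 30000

(m + 12)·(m - 4)·(m - 5)·(m² + 5·m + 125)

Trying the rational-root candidates, m = 5 is a root, giving the factor (m - 5) and quotient m⁴ + 13·m³ + 117·m² + 760·m - 6000.
Then m = -12 is a root, giving the factor (m + 12) and quotient m³ + m² + 105·m - 500.
Next, m = 4 is a root, so (m - 4) divides it; the quotient is m² + 5·m + 125.
The quadratic m² + 5·m + 125 has discriminant -475 < 0 and is irreducible over ℤ.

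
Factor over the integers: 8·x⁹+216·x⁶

8·x⁶·(x+3)·(x²-3·x+9)

Factor out 8·x⁶ first: what remains is x³+27.
Recognize a sum of cubes with the parts x and 3.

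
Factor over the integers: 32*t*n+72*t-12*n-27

Group as (32*t*n+72*t) + (-12*n-27) = 8*t*(4*n+9) - 3*(4*n+9).
Both groups share the factor (4*n+9).

(4*n+9)*(8*t-3)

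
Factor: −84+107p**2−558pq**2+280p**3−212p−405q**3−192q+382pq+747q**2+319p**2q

Group: 7p(40p**2+97pq−19p+45q**2−53q−14) + (−9q+6)(40p**2+97pq−19p+45q**2−53q−14); both groups contain (40p**2+97pq−19p+45q**2−53q−14), so (7p−9q+6) is a factor with cofactor 40p**2+97pq−19p+45q**2−53q−14.
The cofactor groups again: 40p**2+97pq−19p+45q**2−53q−14 = 8p(5p+9q+2) + (5q−7)(5p+9q+2); both groups contain (5p+9q+2), giving (8p+5q−7)(5p+9q+2).

(5p+9q+2)(7p−9q+6)(8p+5q−7)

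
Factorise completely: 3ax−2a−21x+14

Group as (3ax−2a) + (−21x+14) = a(3x−2) − 7(3x−2).
Both groups share the factor (3x−2).

(3x−2)(a−7)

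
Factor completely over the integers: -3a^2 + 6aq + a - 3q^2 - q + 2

Group: -3a(a - q - 1) + (3q - 2)(a - q - 1); both groups contain (a - q - 1).

-(3a - 3q + 2)(a - q - 1)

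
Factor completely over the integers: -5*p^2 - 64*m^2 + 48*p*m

-(5*p - 8*m)*(p - 8*m)

Group: -5*p*(p - 8*m) + 8*m*(p - 8*m); both groups contain (p - 8*m).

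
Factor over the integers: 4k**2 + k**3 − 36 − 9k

(k + 3)(k + 4)(k − 3)

Trying the rational-root candidates, k = −4 is a root, so (k + 4) is a factor; dividing leaves k**2 − 9.
The remaining quadratic factors as (k + 3)(k − 3).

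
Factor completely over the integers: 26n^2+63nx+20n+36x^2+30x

Group: 2n(13n+12x+10) + 3x(13n+12x+10); both groups contain (13n+12x+10).

(13n+12x+10)(2n+3x)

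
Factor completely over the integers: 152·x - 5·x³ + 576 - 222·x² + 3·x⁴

Among the possible rational roots, x = -8 is a root, so (x + 8) is a factor; dividing leaves 3·x³ - 29·x² + 10·x + 72.
Continuing, x = -4/3 is a root, so (3·x + 4) divides it; the quotient is x² - 11·x + 18.
The remaining quadratic factors as (x - 9)(x - 2).

(3·x + 4)·(x + 8)·(x - 2)·(x - 9)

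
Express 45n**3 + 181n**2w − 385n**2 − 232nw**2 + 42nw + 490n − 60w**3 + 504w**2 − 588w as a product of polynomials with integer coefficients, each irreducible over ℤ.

Group: 9n(5n**2 + 19nw − 35n − 30w**2 + 42w) + (2w − 14)(5n**2 + 19nw − 35n − 30w**2 + 42w); both groups contain (5n**2 + 19nw − 35n − 30w**2 + 42w), so (9n + 2w − 14) is a factor with cofactor 5n**2 + 19nw − 35n − 30w**2 + 42w.
The cofactor groups again: 5n**2 + 19nw − 35n − 30w**2 + 42w = n(5n − 6w) + (5w − 7)(5n − 6w); both groups contain (5n − 6w), giving (n + 5w − 7)(5n − 6w).

(5n − 6w)(9n + 2w − 14)(n + 5w − 7)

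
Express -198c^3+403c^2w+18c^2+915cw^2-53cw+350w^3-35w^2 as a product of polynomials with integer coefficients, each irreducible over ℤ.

-(11c+10w-1)(2c-7w)(9c+5w)

Group: 2c(-99c^2-145cw+9c-50w^2+5w) - 7w(-99c^2-145cw+9c-50w^2+5w); both groups contain (-99c^2-145cw+9c-50w^2+5w), so (2c-7w) is a factor with cofactor -99c^2-145cw+9c-50w^2+5w.
The cofactor groups again: -99c^2-145cw+9c-50w^2+5w = -11c(9c+5w) + (-10w+1)(9c+5w); both groups contain (9c+5w), giving -(11c+10w-1)(9c+5w).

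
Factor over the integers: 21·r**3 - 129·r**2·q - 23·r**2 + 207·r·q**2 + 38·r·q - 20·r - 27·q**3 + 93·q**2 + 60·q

Group: r·(21·r**2 - 66·r·q - 23·r + 9·q**2 - 31·q - 20) - 3·q·(21·r**2 - 66·r·q - 23·r + 9·q**2 - 31·q - 20); both groups contain (21·r**2 - 66·r·q - 23·r + 9·q**2 - 31·q - 20), so (r - 3·q) is a factor with cofactor 21·r**2 - 66·r·q - 23·r + 9·q**2 - 31·q - 20.
The cofactor groups again: 21·r**2 - 66·r·q - 23·r + 9·q**2 - 31·q - 20 = 3·r·(7·r - q + 4) + (-9·q - 5)·(7·r - q + 4); both groups contain (7·r - q + 4), giving (3·r - 9·q - 5)·(7·r - q + 4).

(r - 3·q)·(3·r - 9·q - 5)·(7·r - q + 4)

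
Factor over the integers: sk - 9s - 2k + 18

Group as (sk - 9s) + (-2k + 18) = s(k - 9) - 2(k - 9).
Both groups share the factor (k - 9).

(k - 9)(s - 2)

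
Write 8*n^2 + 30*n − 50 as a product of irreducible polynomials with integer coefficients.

Pull out the common factor 2, then factor the remaining trinomial.

2*(4*n − 5)*(n + 5)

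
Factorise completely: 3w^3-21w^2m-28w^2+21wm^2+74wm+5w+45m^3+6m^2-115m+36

Group: w(3w^2-6wm-w-9m^2+15m-4) + (-5m-9)(3w^2-6wm-w-9m^2+15m-4); both groups contain (3w^2-6wm-w-9m^2+15m-4), so (w-5m-9) is a factor with cofactor 3w^2-6wm-w-9m^2+15m-4.
The cofactor groups again: 3w^2-6wm-w-9m^2+15m-4 = 3w(w-3m+1) + (3m-4)(w-3m+1); both groups contain (w-3m+1), giving (3w+3m-4)(w-3m+1).

(w-3m+1)(w-5m-9)(3w+3m-4)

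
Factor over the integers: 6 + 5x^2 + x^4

Substitute u = x^2 to get a quadratic in u, then factor.
x^2 + 3 is irreducible over ℤ (always positive, so no real roots).
x^2 + 2 is irreducible over ℤ (always positive, so no real roots).

(x^2 + 2)(x^2 + 3)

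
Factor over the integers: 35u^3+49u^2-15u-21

Group as (35u^3-15u) + (49u^2-21) = 5u(7u^2-3) + 7(7u^2-3).
Both groups share the factor (7u^2-3).

(5u+7)(7u^2-3)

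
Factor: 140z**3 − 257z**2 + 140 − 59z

(4z − 7)(5z − 4)(7z + 5)

Testing divisors of the constant over divisors of the leading coefficient, z = 4/5 is a root, giving the factor (5z − 4) and quotient 28z**2 − 29z − 35.
The remaining quadratic factors as (4z − 7)(7z + 5).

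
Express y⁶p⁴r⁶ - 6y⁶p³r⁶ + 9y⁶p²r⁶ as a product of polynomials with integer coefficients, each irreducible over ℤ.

Pull out the common factor y⁶p²r⁶, leaving p² - 6p + 9.
Recognize a perfect-square trinomial with the parts 3 and p.

p²r⁶y⁶(p - 3)²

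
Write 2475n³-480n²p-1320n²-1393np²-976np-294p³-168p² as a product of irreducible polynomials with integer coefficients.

Group: 15n(165n²+122np+21p²) + (-14p-8)(165n²+122np+21p²); both groups contain (165n²+122np+21p²), so (15n-14p-8) is a factor with cofactor 165n²+122np+21p².
The cofactor groups again: 165n²+122np+21p² = 11n(15n+7p) + 3p(15n+7p); both groups contain (15n+7p), giving (11n+3p)(15n+7p).

(11n+3p)(15n+7p)(15n-14p-8)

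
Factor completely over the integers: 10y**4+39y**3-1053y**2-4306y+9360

(2y+13)(5y-8)(y+9)(y-10)

By the rational root theorem, y = 10 is a root, so (y-10) divides it; the quotient is 10y**3+139y**2+337y-936.
Then y = -13/2 is a root, so (2y+13) divides it; the quotient is 5y**2+37y-72.
The remaining quadratic factors as (y+9)(5y-8).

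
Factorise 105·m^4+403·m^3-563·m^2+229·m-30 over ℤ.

By the rational root theorem, m = 1/3 is a root, so (3·m-1) is a factor; dividing leaves 35·m^3+146·m^2-139·m+30.
Next, m = -5 is a root, giving the factor (m+5) and quotient 35·m^2-29·m+6.
The remaining quadratic factors as (5·m-2)(7·m-3).

(3·m-1)·(5·m-2)·(7·m-3)·(m+5)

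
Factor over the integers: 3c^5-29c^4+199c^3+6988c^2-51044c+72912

(3c-14)(c+12)(c-2)(c^2-15c+217)

By the rational root theorem, c = 2 is a root, giving the factor (c-2) and quotient 3c^4-23c^3+153c^2+7294c-36456.
Next, c = 14/3 is a root, so (3c-14) divides it; the quotient is c^3-3c^2+37c+2604.
Next, c = -12 is a root, so (c+12) divides it; the quotient is c^2-15c+217.
The quadratic c^2-15c+217 has discriminant -643 < 0 and is irreducible over ℤ.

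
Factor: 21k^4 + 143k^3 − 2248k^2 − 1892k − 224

Trying the rational-root candidates, k = −1/7 is a root, so (7k + 1) is a factor; dividing leaves 3k^3 + 20k^2 − 324k − 224.
Then k = 8 is a root, giving the factor (k − 8) and quotient 3k^2 + 44k + 28.
The remaining quadratic factors as (k + 14)(3k + 2).

(3k + 2)(7k + 1)(k + 14)(k − 8)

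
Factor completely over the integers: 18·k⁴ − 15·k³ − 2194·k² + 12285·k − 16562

(3·k − 14)·(6·k − 13)·(k + 13)·(k − 7)

Trying the rational-root candidates, k = 14/3 is a root, giving the factor (3·k − 14) and quotient 6·k³ + 23·k² − 624·k + 1183.
Continuing, k = 13/6 is a root, so (6·k − 13) is a factor; dividing leaves k² + 6·k − 91.
The remaining quadratic factors as (k − 7)(k + 13).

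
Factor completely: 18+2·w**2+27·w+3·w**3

(3·w+2)·(w**2+9)

Group as (3·w**3+27·w) + (2·w**2+18) = 3·w·(w**2+9) + 2·(w**2+9).
Both groups share the factor (w**2+9).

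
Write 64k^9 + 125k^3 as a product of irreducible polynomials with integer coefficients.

Every term has a factor of k^3; factoring it out leaves 64k^6 + 125.
Recognize a sum of cubes with the parts 4k^2 and 5.

k^3(4k^2 + 5)(16k^4 - 20k^2 + 25)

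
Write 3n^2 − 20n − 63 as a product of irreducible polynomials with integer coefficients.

(3n + 7)(n − 9)

Need a pair with product 3·(−63) = −189 and sum −20: that's 7 and −27.
Split the middle term: 3n^2 + 7n − 27n − 63 = n(3n + 7) − 9(3n + 7).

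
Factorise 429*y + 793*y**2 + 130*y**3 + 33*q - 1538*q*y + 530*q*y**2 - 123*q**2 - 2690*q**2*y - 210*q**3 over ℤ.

Group: 15*q*(-14*q**2 - 184*q*y - 11*q - 26*y**2 - 143*y) + (-5*y - 3)*(-14*q**2 - 184*q*y - 11*q - 26*y**2 - 143*y); both groups contain (-14*q**2 - 184*q*y - 11*q - 26*y**2 - 143*y), so (15*q - 5*y - 3) is a factor with cofactor -14*q**2 - 184*q*y - 11*q - 26*y**2 - 143*y.
The cofactor groups again: -14*q**2 - 184*q*y - 11*q - 26*y**2 - 143*y = -q*(14*q + 2*y + 11) - 13*y*(14*q + 2*y + 11); both groups contain (14*q + 2*y + 11), giving -(q + 13*y)*(14*q + 2*y + 11).

-(14*q + 2*y + 11)*(15*q - 5*y - 3)*(q + 13*y)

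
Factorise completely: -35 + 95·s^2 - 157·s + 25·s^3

Trying the rational-root candidates, s = 7/5 is a root, giving the factor (5·s - 7) and quotient 5·s^2 + 26·s + 5.
The remaining quadratic factors as (5·s + 1)(s + 5).

(5·s + 1)·(5·s - 7)·(s + 5)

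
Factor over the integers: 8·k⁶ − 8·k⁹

Every term has a factor of 8·k⁶; factoring it out leaves −k³ + 1.
Recognize a difference of cubes with the parts 1 and k.

−8·k⁶·(k − 1)·(k² + k + 1)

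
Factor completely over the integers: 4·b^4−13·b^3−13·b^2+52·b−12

Among the possible rational roots, b = 3 is a root, giving the factor (b−3) and quotient 4·b^3−b^2−16·b+4.
Next, b = 1/4 is a root, so (4·b−1) is a factor; dividing leaves b^2−4.
The remaining quadratic factors as (b+2)(b−2).

(4·b−1)·(b+2)·(b−2)·(b−3)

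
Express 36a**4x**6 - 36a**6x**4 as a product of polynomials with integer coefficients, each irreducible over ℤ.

-36a**4x**4(a + x)(a - x)

Every term has a factor of 36a**4x**4; factoring it out leaves -a**2 + x**2.
Recognize a difference of squares with the parts x and a.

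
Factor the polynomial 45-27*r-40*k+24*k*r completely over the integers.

(3*r-5)*(8*k-9)

Group as (24*k*r-40*k) + (-27*r+45) = 8*k*(3*r-5) - 9*(3*r-5).
Both groups share the factor (3*r-5).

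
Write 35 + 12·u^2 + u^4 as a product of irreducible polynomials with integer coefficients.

Substitute w = u^2 to get a quadratic in w, then factor.
u^2 + 7 is irreducible over ℤ (always positive, so no real roots).
u^2 + 5 is irreducible over ℤ (always positive, so no real roots).

(u^2 + 5)·(u^2 + 7)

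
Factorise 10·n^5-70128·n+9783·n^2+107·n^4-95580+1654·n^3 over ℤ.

Trying the rational-root candidates, n = 9/2 is a root, so (2·n-9) divides it; the quotient is 5·n^4+76·n^3+1169·n^2+10152·n+10620.
Continuing, n = -10 is a root, giving the factor (n+10) and quotient 5·n^3+26·n^2+909·n+1062.
Continuing, n = -6/5 is a root, so (5·n+6) divides it; the quotient is n^2+4·n+177.
The quadratic n^2+4·n+177 has discriminant -692 < 0 and is irreducible over ℤ.

(2·n-9)·(5·n+6)·(n+10)·(n^2+4·n+177)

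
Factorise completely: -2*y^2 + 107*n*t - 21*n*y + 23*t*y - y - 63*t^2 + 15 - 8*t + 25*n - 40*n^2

Group: -5*n*(8*n - 7*t + y + 3) + (9*t - 2*y + 5)*(8*n - 7*t + y + 3); both groups contain (8*n - 7*t + y + 3).

-(5*n - 9*t + 2*y - 5)*(8*n - 7*t + y + 3)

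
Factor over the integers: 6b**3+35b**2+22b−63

(2b+9)(3b+7)(b−1)

Among the possible rational roots, b = −9/2 is a root, giving the factor (2b+9) and quotient 3b**2+4b−7.
The remaining quadratic factors as (b−1)(3b+7).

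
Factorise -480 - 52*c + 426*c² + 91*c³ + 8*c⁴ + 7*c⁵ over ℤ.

(7*c + 8)*(c + 3)*(c - 1)*(c² - 2*c + 20)

Testing divisors of the constant over divisors of the leading coefficient, c = 1 is a root, giving the factor (c - 1) and quotient 7*c⁴ + 15*c³ + 106*c² + 532*c + 480.
Next, c = -3 is a root, so (c + 3) divides it; the quotient is 7*c³ - 6*c² + 124*c + 160.
Then c = -8/7 is a root, giving the factor (7*c + 8) and quotient c² - 2*c + 20.
The quadratic c² - 2*c + 20 has discriminant -76 < 0 and is irreducible over ℤ.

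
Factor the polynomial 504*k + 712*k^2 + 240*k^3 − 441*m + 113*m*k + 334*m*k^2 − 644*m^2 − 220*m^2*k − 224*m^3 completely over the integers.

Group: 4*m*(−56*m^2 + 29*m*k − 63*m + 40*k^2 + 72*k) + (6*k + 7)*(−56*m^2 + 29*m*k − 63*m + 40*k^2 + 72*k); both groups contain (−56*m^2 + 29*m*k − 63*m + 40*k^2 + 72*k), so (4*m + 6*k + 7) is a factor with cofactor −56*m^2 + 29*m*k − 63*m + 40*k^2 + 72*k.
The cofactor groups again: −56*m^2 + 29*m*k − 63*m + 40*k^2 + 72*k = −8*m*(7*m − 8*k) + (−5*k − 9)*(7*m − 8*k); both groups contain (7*m − 8*k), giving −(8*m + 5*k + 9)*(7*m − 8*k).

−(7*m − 8*k)*(8*m + 5*k + 9)*(4*m + 6*k + 7)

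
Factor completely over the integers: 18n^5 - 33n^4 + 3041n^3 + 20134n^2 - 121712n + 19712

(3n - 11)(6n - 1)(n + 8)(n^2 - 6n + 224)

Trying the rational-root candidates, n = -8 is a root, giving the factor (n + 8) and quotient 18n^4 - 177n^3 + 4457n^2 - 15522n + 2464.
Continuing, n = 1/6 is a root, giving the factor (6n - 1) and quotient 3n^3 - 29n^2 + 738n - 2464.
Then n = 11/3 is a root, so (3n - 11) divides it; the quotient is n^2 - 6n + 224.
The quadratic n^2 - 6n + 224 has discriminant -860 < 0 and is irreducible over ℤ.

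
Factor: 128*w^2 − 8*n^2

Factor out 8, leaving 16*w^2 − n^2, which is a difference of two squares.

8*(4*w − n)*(4*w + n)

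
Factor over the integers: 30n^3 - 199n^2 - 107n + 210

Among the possible rational roots, n = 5/6 is a root, so (6n - 5) divides it; the quotient is 5n^2 - 29n - 42.
The remaining quadratic factors as (n - 7)(5n + 6).

(5n + 6)(6n - 5)(n - 7)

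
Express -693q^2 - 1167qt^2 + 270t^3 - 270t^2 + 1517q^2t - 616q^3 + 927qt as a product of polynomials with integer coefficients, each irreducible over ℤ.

-(11q - 10t)(7q - 3t)(8q - 9t + 9)

Group: 7q(-88q^2 + 179qt - 99q - 90t^2 + 90t) - 3t(-88q^2 + 179qt - 99q - 90t^2 + 90t); both groups contain (-88q^2 + 179qt - 99q - 90t^2 + 90t), so (7q - 3t) is a factor with cofactor -88q^2 + 179qt - 99q - 90t^2 + 90t.
The cofactor groups again: -88q^2 + 179qt - 99q - 90t^2 + 90t = -11q(8q - 9t + 9) + 10t(8q - 9t + 9); both groups contain (8q - 9t + 9), giving -(11q - 10t)(8q - 9t + 9).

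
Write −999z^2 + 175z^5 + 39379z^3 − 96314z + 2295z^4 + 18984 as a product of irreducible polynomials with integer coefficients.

By the rational root theorem, z = 1/5 is a root, so (5z − 1) divides it; the quotient is 35z^4 + 466z^3 + 7969z^2 + 1394z − 18984.
Continuing, z = 7/5 is a root, so (5z − 7) divides it; the quotient is 7z^3 + 103z^2 + 1738z + 2712.
Continuing, z = −12/7 is a root, so (7z + 12) divides it; the quotient is z^2 + 13z + 226.
The quadratic z^2 + 13z + 226 has discriminant −735 < 0 and is irreducible over ℤ.

(5z − 1)(5z − 7)(7z + 12)(z^2 + 13z + 226)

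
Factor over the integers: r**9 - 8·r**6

r**6·(r - 2)·(r**2 + 2·r + 4)

Pull out the common factor r**6, leaving r**3 - 8.
Recognize a difference of cubes with the parts r and 2.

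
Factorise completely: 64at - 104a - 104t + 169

(8a - 13)(8t - 13)

Group as (64at - 104a) + (-104t + 169) = 8a(8t - 13) - 13(8t - 13).
Both groups share the factor (8t - 13).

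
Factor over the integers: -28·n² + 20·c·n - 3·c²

-(3·c - 14·n)·(c - 2·n)

Group: -c·(3·c - 14·n) + 2·n·(3·c - 14·n); both groups contain (3·c - 14·n).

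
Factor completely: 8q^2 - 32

Every term has a factor of 8. Then q^2 - 4 = (q)² − (2)².

8(q + 2)(q - 2)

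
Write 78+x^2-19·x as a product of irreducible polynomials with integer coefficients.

(x-13)·(x-6)

Two integers with product 78 and sum -19 are -13 and -6.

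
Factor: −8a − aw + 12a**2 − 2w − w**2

Group: 4a(3a − w − 2) + w(3a − w − 2); both groups contain (3a − w − 2).

(3a − w − 2)(4a + w)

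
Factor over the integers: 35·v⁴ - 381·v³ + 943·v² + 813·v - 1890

Trying the rational-root candidates, v = 9/7 is a root, so (7·v - 9) is a factor; dividing leaves 5·v³ - 48·v² + 73·v + 210.
Continuing, v = 6 is a root, so (v - 6) divides it; the quotient is 5·v² - 18·v - 35.
The remaining quadratic factors as (v - 5)(5·v + 7).

(5·v + 7)·(7·v - 9)·(v - 5)·(v - 6)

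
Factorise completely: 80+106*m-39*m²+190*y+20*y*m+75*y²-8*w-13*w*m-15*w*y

Group: -w*(15*y+13*m+8) + (5*y-3*m+10)*(15*y+13*m+8); both groups contain (15*y+13*m+8).

-(15*y+13*m+8)*(w-5*y+3*m-10)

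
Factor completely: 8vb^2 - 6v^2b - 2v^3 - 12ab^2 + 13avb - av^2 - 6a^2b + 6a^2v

Group: v(6a^2 - av + 12ab - 2v^2 - 8vb) - b(6a^2 - av + 12ab - 2v^2 - 8vb); both groups contain (6a^2 - av + 12ab - 2v^2 - 8vb), so (v - b) is a factor with cofactor 6a^2 - av + 12ab - 2v^2 - 8vb.
The cofactor groups again: 6a^2 - av + 12ab - 2v^2 - 8vb = 2a(3a - 2v) + (v + 4b)(3a - 2v); both groups contain (3a - 2v), giving (2a + v + 4b)(3a - 2v).

(v - b)(2a + v + 4b)(3a - 2v)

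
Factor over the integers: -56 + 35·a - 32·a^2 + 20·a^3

(5·a - 8)·(4·a^2 + 7)

Group as (20·a^3 + 35·a) + (-32·a^2 - 56) = 5·a·(4·a^2 + 7) - 8·(4·a^2 + 7).
Both groups share the factor (4·a^2 + 7).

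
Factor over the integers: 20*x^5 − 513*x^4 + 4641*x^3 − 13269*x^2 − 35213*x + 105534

Among the possible rational roots, x = 11 is a root, so (x − 11) divides it; the quotient is 20*x^4 − 293*x^3 + 1418*x^2 + 2329*x − 9594.
Next, x = 9/4 is a root, so (4*x − 9) divides it; the quotient is 5*x^3 − 62*x^2 + 215*x + 1066.
Then x = −13/5 is a root, giving the factor (5*x + 13) and quotient x^2 − 15*x + 82.
The quadratic x^2 − 15*x + 82 has discriminant −103 < 0 and is irreducible over ℤ.

(4*x − 9)*(5*x + 13)*(x − 11)*(x^2 − 15*x + 82)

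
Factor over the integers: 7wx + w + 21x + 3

(7x + 1)(w + 3)

Group as (7wx + w) + (21x + 3) = w(7x + 1) + 3(7x + 1).
Both groups share the factor (7x + 1).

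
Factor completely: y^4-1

(y)⁴ − (1)⁴ = ((y)² − (1)²)((y)² + (1)²); the first factor splits again, the second (y^2+1) is irreducible.

(y+1)·(y-1)·(y^2+1)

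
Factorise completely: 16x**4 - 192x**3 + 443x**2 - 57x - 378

(4x + 3)(4x - 7)(x - 2)(x - 9)

Trying the rational-root candidates, x = 9 is a root, so (x - 9) divides it; the quotient is 16x**3 - 48x**2 + 11x + 42.
Continuing, x = 7/4 is a root, so (4x - 7) divides it; the quotient is 4x**2 - 5x - 6.
The remaining quadratic factors as (4x + 3)(x - 2).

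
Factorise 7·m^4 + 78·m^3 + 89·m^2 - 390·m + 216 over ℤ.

Testing divisors of the constant over divisors of the leading coefficient, m = 6/7 is a root, so (7·m - 6) divides it; the quotient is m^3 + 12·m^2 + 23·m - 36.
Next, m = -4 is a root, giving the factor (m + 4) and quotient m^2 + 8·m - 9.
The remaining quadratic factors as (m + 9)(m - 1).

(7·m - 6)·(m + 4)·(m + 9)·(m - 1)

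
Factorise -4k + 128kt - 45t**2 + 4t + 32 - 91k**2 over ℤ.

Group: -7k(13k - 9t + 8) + (5t + 4)(13k - 9t + 8); both groups contain (13k - 9t + 8).

-(13k - 9t + 8)(7k - 5t - 4)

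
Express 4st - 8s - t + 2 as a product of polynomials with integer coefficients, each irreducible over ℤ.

(4s - 1)(t - 2)

Group as (4st - 8s) + (-t + 2) = 4s(t - 2) - (t - 2).
Both groups share the factor (t - 2).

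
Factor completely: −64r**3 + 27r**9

r**3(3r**2 − 4)(9r**4 + 12r**2 + 16)

Pull out the common factor r**3, leaving 27r**6 − 64.
Recognize a difference of cubes with the parts 3r**2 and 4.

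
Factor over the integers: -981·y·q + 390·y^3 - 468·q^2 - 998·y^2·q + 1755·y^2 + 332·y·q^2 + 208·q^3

Group: 13·y·(30·y^2 - 86·y·q + 135·y + 52·q^2 - 117·q) + 4·q·(30·y^2 - 86·y·q + 135·y + 52·q^2 - 117·q); both groups contain (30·y^2 - 86·y·q + 135·y + 52·q^2 - 117·q), so (13·y + 4·q) is a factor with cofactor 30·y^2 - 86·y·q + 135·y + 52·q^2 - 117·q.
The cofactor groups again: 30·y^2 - 86·y·q + 135·y + 52·q^2 - 117·q = 15·y·(2·y - 4·q + 9) - 13·q·(2·y - 4·q + 9); both groups contain (2·y - 4·q + 9), giving (15·y - 13·q)·(2·y - 4·q + 9).

(15·y - 13·q)·(2·y - 4·q + 9)·(13·y + 4·q)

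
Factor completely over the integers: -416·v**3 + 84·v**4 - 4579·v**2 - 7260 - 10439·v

Among the possible rational roots, v = -5/2 is a root, giving the factor (2·v + 5) and quotient 42·v**3 - 313·v**2 - 1507·v - 1452.
Then v = 11 is a root, giving the factor (v - 11) and quotient 42·v**2 + 149·v + 132.
The remaining quadratic factors as (7·v + 12)(6·v + 11).

(2·v + 5)·(6·v + 11)·(7·v + 12)·(v - 11)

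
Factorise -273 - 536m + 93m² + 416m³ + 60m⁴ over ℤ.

(2m + 13)(5m + 3)(6m - 7)(m + 1)

Among the possible rational roots, m = -1 is a root, giving the factor (m + 1) and quotient 60m³ + 356m² - 263m - 273.
Continuing, m = -3/5 is a root, so (5m + 3) is a factor; dividing leaves 12m² + 64m - 91.
The remaining quadratic factors as (2m + 13)(6m - 7).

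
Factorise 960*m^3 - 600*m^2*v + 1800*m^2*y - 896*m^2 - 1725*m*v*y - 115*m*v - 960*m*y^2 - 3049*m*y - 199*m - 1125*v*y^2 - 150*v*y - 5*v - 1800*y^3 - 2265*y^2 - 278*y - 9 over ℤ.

Group: 8*m*(120*m^2 - 75*m*v - 127*m - 75*v*y - 5*v - 120*y^2 - 143*y - 9) + (15*y + 1)*(120*m^2 - 75*m*v - 127*m - 75*v*y - 5*v - 120*y^2 - 143*y - 9); both groups contain (120*m^2 - 75*m*v - 127*m - 75*v*y - 5*v - 120*y^2 - 143*y - 9), so (8*m + 15*y + 1) is a factor with cofactor 120*m^2 - 75*m*v - 127*m - 75*v*y - 5*v - 120*y^2 - 143*y - 9.
The cofactor groups again: 120*m^2 - 75*m*v - 127*m - 75*v*y - 5*v - 120*y^2 - 143*y - 9 = 8*m*(15*m + 15*y + 1) + (-5*v - 8*y - 9)*(15*m + 15*y + 1); both groups contain (15*m + 15*y + 1), giving (8*m - 5*v - 8*y - 9)*(15*m + 15*y + 1).

(15*m + 15*y + 1)*(8*m + 15*y + 1)*(8*m - 5*v - 8*y - 9)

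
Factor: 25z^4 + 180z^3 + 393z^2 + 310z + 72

Among the possible rational roots, z = -4 is a root, giving the factor (z + 4) and quotient 25z^3 + 80z^2 + 73z + 18.
Continuing, z = -9/5 is a root, giving the factor (5z + 9) and quotient 5z^2 + 7z + 2.
The remaining quadratic factors as (z + 1)(5z + 2).

(5z + 2)(5z + 9)(z + 1)(z + 4)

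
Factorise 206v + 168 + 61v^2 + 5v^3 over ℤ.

By the rational root theorem, v = -6/5 is a root, giving the factor (5v + 6) and quotient v^2 + 11v + 28.
The remaining quadratic factors as (v + 4)(v + 7).

(5v + 6)(v + 4)(v + 7)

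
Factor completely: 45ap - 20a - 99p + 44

(5a - 11)(9p - 4)

Group as (45ap - 20a) + (-99p + 44) = 5a(9p - 4) - 11(9p - 4).
Both groups share the factor (9p - 4).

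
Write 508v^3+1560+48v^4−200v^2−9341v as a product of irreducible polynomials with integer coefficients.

Testing divisors of the constant over divisors of the leading coefficient, v = 1/6 is a root, so (6v−1) divides it; the quotient is 8v^3+86v^2−19v−1560.
Then v = 15/4 is a root, giving the factor (4v−15) and quotient 2v^2+29v+104.
The remaining quadratic factors as (v+8)(2v+13).

(2v+13)(4v−15)(6v−1)(v+8)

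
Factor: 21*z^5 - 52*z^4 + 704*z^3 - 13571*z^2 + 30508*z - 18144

(3*z - 4)*(7*z - 8)*(z - 7)*(z^2 + 7*z + 81)

Among the possible rational roots, z = 4/3 is a root, so (3*z - 4) divides it; the quotient is 7*z^4 - 8*z^3 + 224*z^2 - 4225*z + 4536.
Next, z = 8/7 is a root, so (7*z - 8) is a factor; dividing leaves z^3 + 32*z - 567.
Next, z = 7 is a root, giving the factor (z - 7) and quotient z^2 + 7*z + 81.
The quadratic z^2 + 7*z + 81 has discriminant -275 < 0 and is irreducible over ℤ.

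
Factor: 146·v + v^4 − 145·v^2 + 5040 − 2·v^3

Testing divisors of the constant over divisors of the leading coefficient, v = −7 is a root, giving the factor (v + 7) and quotient v^3 − 9·v^2 − 82·v + 720.
Then v = 10 is a root, giving the factor (v − 10) and quotient v^2 + v − 72.
The remaining quadratic factors as (v + 9)(v − 8).

(v + 7)·(v + 9)·(v − 10)·(v − 8)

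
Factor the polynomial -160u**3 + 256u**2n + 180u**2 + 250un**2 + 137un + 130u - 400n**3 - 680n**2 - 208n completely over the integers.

Group: 8u(-20u**2 + 7un - 10u + 40n**2 + 16n) + (-10n - 13)(-20u**2 + 7un - 10u + 40n**2 + 16n); both groups contain (-20u**2 + 7un - 10u + 40n**2 + 16n), so (8u - 10n - 13) is a factor with cofactor -20u**2 + 7un - 10u + 40n**2 + 16n.
The cofactor groups again: -20u**2 + 7un - 10u + 40n**2 + 16n = -5u(4u + 5n + 2) + 8n(4u + 5n + 2); both groups contain (4u + 5n + 2), giving -(5u - 8n)(4u + 5n + 2).

-(8u - 10n - 13)(5u - 8n)(4u + 5n + 2)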